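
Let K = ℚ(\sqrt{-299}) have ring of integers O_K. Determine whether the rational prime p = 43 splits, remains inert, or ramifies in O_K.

-299 mod 4 = 1, hence disc K = -299 and O_K = ℤ[(1+√-299)/2].
43 ∤ -299, so 43 is unramified.
(-299/43) = 2^21 mod 43 = 42, giving Legendre symbol -1.
(-299/43) = -1, so 43 is inert.

inert — (43) stays prime in O_K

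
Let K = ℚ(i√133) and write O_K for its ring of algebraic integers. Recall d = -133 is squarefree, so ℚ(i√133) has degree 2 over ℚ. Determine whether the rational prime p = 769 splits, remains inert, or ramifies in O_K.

-133 mod 4 = 3, hence disc K = 4·(-133) = -532 and O_K = ℤ[√-133].
769 ∤ -532, so 769 is unramified.
Compute (-133/769) via Euler: 636^((769-1)/2) mod 769 = 768, so (-133/769) = -1.
(-133/769) = -1, so 769 is inert.

inert — (769) stays prime in O_K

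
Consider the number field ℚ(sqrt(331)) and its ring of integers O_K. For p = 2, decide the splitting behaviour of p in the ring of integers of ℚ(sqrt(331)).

331 mod 4 = 3, hence disc K = 4·331 = 1324 and O_K = ℤ[√331].
Ramification test: 2 | 1324. The prime 2 ramifies in K.

ramified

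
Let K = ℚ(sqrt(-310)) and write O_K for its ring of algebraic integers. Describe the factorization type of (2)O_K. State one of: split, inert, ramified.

p ramifies

d = -310 ≡ 2 (mod 4), so O_K = ℤ[√-310] and disc(K) = 4d = -1240.
disc(K) = -1240 = 2·(-620), so p = 2 is ramified.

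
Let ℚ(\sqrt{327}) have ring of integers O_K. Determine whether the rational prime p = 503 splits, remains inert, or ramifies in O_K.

Since 327 ≢ 1 mod 4, the ring of integers is ℤ[√327] with discriminant 4·327 = 1308.
503 ∤ 1308, so 503 is unramified.
(327/503) = 327^251 mod 503 = 502, giving Legendre symbol -1.
d is a non-residue mod p, hence 503 remains inert in O_K.

p is inert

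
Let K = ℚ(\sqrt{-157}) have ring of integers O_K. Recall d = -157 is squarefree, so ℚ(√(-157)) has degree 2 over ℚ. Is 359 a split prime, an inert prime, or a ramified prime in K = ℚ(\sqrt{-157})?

359 splits in O_K

Since -157 ≢ 1 mod 4, the ring of integers is ℤ[√-157] with discriminant 4·(-157) = -628.
359 ∤ -628, so 359 is unramified.
Euler's criterion: (-157)^179 mod 359 = 1. Thus (-157|359) = 1.
d is a quadratic residue mod p, hence 359 splits in O_K.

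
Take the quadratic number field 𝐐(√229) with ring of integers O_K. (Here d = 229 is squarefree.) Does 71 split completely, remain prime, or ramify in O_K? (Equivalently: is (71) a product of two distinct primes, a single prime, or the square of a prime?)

d = 229 ≡ 1 (mod 4), so O_K = ℤ[(1+√229)/2] and disc(K) = d = 229.
disc(K) = 229 is not divisible by 71; 71 is unramified.
Euler's criterion: 229^35 mod 71 = 1. Thus (229|71) = 1.
d is a quadratic residue mod p, hence 71 splits in O_K.

split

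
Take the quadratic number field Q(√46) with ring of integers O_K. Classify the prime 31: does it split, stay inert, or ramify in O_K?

Since 46 ≢ 1 mod 4, the ring of integers is ℤ[√46] with discriminant 4·46 = 184.
Since gcd(31, 184) = 1 the prime 31 does not ramify.
Euler's criterion: 46^15 mod 31 = 30. Thus (46|31) = -1.
Legendre symbol -1 ⇒ 31 is inert.

31 remains inert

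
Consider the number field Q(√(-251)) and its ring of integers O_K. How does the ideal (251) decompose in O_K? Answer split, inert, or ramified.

251 is ramified

Since -251 ≡ 1 mod 4, the ring of integers is ℤ[(1+√-251)/2] with discriminant -251.
Ramification test: 251 | -251. The prime 251 ramifies in K.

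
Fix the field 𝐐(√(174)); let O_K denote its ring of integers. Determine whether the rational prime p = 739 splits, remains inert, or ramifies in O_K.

p is inert

d = 174 ≡ 2 (mod 4), so O_K = ℤ[√174] and disc(K) = 4d = 696.
disc(K) = 696 is not divisible by 739; 739 is unramified.
Legendre symbol by Euler's criterion: (174/739) ≡ 174^369 ≡ 738 (mod 739), i.e. (174/739) = -1.
(174/739) = -1, so 739 is inert.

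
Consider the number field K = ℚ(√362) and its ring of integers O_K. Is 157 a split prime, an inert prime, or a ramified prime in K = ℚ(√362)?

Since 362 ≢ 1 mod 4, the ring of integers is ℤ[√362] with discriminant 4·362 = 1448.
157 ∤ 1448, so 157 is unramified.
Compute (362/157) via Euler: 48^((157-1)/2) mod 157 = 1, so (362/157) = 1.
(362/157) = 1, so 157 splits.

split — (157) = 𝔭₁𝔭₂ with 𝔭₁ ≠ 𝔭₂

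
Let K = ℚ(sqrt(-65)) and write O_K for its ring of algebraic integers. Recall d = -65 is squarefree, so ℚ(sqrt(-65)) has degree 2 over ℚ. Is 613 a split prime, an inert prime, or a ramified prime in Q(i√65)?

p splits

d = -65 ≡ 3 (mod 4), so O_K = ℤ[√-65] and disc(K) = 4d = -260.
613 ∤ -260, so 613 is unramified.
Euler's criterion: (-65)^306 mod 613 = 1. Thus (-65|613) = 1.
Legendre symbol 1 ⇒ 613 is split.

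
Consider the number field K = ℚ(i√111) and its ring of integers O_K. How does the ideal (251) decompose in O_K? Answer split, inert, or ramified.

splits completely

d = -111 ≡ 1 (mod 4), so O_K = ℤ[(1+√-111)/2] and disc(K) = d = -111.
disc(K) = -111 is not divisible by 251; 251 is unramified.
(-111/251) = 140^125 mod 251 = 1, giving Legendre symbol 1.
Legendre symbol 1 ⇒ 251 is split.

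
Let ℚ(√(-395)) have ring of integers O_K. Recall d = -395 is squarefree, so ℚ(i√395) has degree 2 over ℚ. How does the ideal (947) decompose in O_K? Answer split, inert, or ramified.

-395 mod 4 = 1, hence disc K = -395 and O_K = ℤ[(1+√-395)/2].
Since gcd(947, -395) = 1 the prime 947 does not ramify.
Legendre symbol by Euler's criterion: (-395/947) ≡ (-395)^473 ≡ 1 (mod 947), i.e. (-395/947) = 1.
(-395/947) = 1, so 947 splits.

split — (947) = 𝔭₁𝔭₂ with 𝔭₁ ≠ 𝔭₂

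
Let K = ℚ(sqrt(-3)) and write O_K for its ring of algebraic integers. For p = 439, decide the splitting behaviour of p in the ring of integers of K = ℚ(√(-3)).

-3 mod 4 = 1, hence disc K = -3 and O_K = ℤ[(1+√-3)/2].
439 ∤ -3, so 439 is unramified.
Legendre symbol by Euler's criterion: (-3/439) ≡ (-3)^219 ≡ 1 (mod 439), i.e. (-3/439) = 1.
d is a quadratic residue mod p, hence 439 splits in O_K.

split — (439) = 𝔭₁𝔭₂ with 𝔭₁ ≠ 𝔭₂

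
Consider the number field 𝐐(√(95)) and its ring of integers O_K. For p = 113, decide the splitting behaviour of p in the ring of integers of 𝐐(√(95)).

split

Since 95 ≢ 1 mod 4, the ring of integers is ℤ[√95] with discriminant 4·95 = 380.
Since gcd(113, 380) = 1 the prime 113 does not ramify.
Euler's criterion: 95^56 mod 113 = 1. Thus (95|113) = 1.
d is a quadratic residue mod p, hence 113 splits in O_K.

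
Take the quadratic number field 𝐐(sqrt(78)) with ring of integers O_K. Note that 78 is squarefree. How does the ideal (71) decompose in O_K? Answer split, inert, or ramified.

78 mod 4 = 2, hence disc K = 4·78 = 312 and O_K = ℤ[√78].
71 ∤ 312, so 71 is unramified.
Legendre symbol by Euler's criterion: (78/71) ≡ 78^35 ≡ 70 (mod 71), i.e. (78/71) = -1.
d is a non-residue mod p, hence 71 remains inert in O_K.

inert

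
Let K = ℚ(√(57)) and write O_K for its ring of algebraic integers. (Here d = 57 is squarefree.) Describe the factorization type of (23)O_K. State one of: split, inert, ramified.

remains prime (inert)

d = 57 ≡ 1 (mod 4), so O_K = ℤ[(1+√57)/2] and disc(K) = d = 57.
disc(K) = 57 is not divisible by 23; 23 is unramified.
Legendre symbol by Euler's criterion: (57/23) ≡ 57^11 ≡ 22 (mod 23), i.e. (57/23) = -1.
Legendre symbol -1 ⇒ 23 is inert.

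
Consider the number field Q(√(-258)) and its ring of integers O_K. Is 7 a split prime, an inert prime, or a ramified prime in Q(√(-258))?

split — (7) = 𝔭₁𝔭₂ with 𝔭₁ ≠ 𝔭₂

Since -258 ≢ 1 mod 4, the ring of integers is ℤ[√-258] with discriminant 4·(-258) = -1032.
disc(K) = -1032 is not divisible by 7; 7 is unramified.
Euler's criterion: (-258)^3 mod 7 = 1. Thus (-258|7) = 1.
Legendre symbol 1 ⇒ 7 is split.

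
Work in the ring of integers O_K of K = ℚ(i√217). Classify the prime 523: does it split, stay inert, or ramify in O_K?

Since -217 ≢ 1 mod 4, the ring of integers is ℤ[√-217] with discriminant 4·(-217) = -868.
disc(K) = -868 is not divisible by 523; 523 is unramified.
Legendre symbol by Euler's criterion: (-217/523) ≡ (-217)^261 ≡ 522 (mod 523), i.e. (-217/523) = -1.
(-217/523) = -1, so 523 is inert.

inert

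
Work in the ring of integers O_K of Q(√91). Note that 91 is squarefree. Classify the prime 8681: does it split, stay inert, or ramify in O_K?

split — (8681) = 𝔭₁𝔭₂ with 𝔭₁ ≠ 𝔭₂

91 mod 4 = 3, hence disc K = 4·91 = 364 and O_K = ℤ[√91].
8681 ∤ 364, so 8681 is unramified.
Euler's criterion: 91^4340 mod 8681 = 1. Thus (91|8681) = 1.
d is a quadratic residue mod p, hence 8681 splits in O_K.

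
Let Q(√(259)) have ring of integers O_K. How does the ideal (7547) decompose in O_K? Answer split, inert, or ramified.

p is inert

d = 259 ≡ 3 (mod 4), so O_K = ℤ[√259] and disc(K) = 4d = 1036.
Since gcd(7547, 1036) = 1 the prime 7547 does not ramify.
Legendre symbol by Euler's criterion: (259/7547) ≡ 259^3773 ≡ 7546 (mod 7547), i.e. (259/7547) = -1.
d is a non-residue mod p, hence 7547 remains inert in O_K.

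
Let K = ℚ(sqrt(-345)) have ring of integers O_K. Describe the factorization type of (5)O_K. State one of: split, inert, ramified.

d = -345 ≡ 3 (mod 4), so O_K = ℤ[√-345] and disc(K) = 4d = -1380.
disc(K) = -1380 = 5·(-276), so p = 5 is ramified.

5 is ramified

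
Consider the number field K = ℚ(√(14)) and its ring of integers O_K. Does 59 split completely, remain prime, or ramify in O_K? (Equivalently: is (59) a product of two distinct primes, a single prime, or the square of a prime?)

Since 14 ≢ 1 mod 4, the ring of integers is ℤ[√14] with discriminant 4·14 = 56.
disc(K) = 56 is not divisible by 59; 59 is unramified.
Legendre symbol by Euler's criterion: (14/59) ≡ 14^29 ≡ 58 (mod 59), i.e. (14/59) = -1.
(14/59) = -1, so 59 is inert.

inert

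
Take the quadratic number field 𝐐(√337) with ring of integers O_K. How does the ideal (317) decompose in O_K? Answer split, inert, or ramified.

p is inert

Since 337 ≡ 1 mod 4, the ring of integers is ℤ[(1+√337)/2] with discriminant 337.
Since gcd(317, 337) = 1 the prime 317 does not ramify.
Compute (337/317) via Euler: 20^((317-1)/2) mod 317 = 316, so (337/317) = -1.
Legendre symbol -1 ⇒ 317 is inert.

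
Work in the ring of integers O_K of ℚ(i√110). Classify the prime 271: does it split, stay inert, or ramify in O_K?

Since -110 ≢ 1 mod 4, the ring of integers is ℤ[√-110] with discriminant 4·(-110) = -440.
Since gcd(271, -440) = 1 the prime 271 does not ramify.
Legendre symbol by Euler's criterion: (-110/271) ≡ (-110)^135 ≡ 270 (mod 271), i.e. (-110/271) = -1.
Legendre symbol -1 ⇒ 271 is inert.

271 remains inert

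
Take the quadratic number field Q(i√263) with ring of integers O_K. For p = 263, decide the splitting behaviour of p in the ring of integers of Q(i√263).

d = -263 ≡ 1 (mod 4), so O_K = ℤ[(1+√-263)/2] and disc(K) = d = -263.
disc(K) = -263 = 263·(-1), so p = 263 is ramified.

ramified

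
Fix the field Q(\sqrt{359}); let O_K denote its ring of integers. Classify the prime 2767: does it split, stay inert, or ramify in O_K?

359 mod 4 = 3, hence disc K = 4·359 = 1436 and O_K = ℤ[√359].
2767 ∤ 1436, so 2767 is unramified.
(359/2767) = 359^1383 mod 2767 = 2766, giving Legendre symbol -1.
(359/2767) = -1, so 2767 is inert.

inert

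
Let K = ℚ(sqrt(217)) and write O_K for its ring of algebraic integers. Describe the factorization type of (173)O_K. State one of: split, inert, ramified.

p is inert

d = 217 ≡ 1 (mod 4), so O_K = ℤ[(1+√217)/2] and disc(K) = d = 217.
disc(K) = 217 is not divisible by 173; 173 is unramified.
Legendre symbol by Euler's criterion: (217/173) ≡ 217^86 ≡ 172 (mod 173), i.e. (217/173) = -1.
d is a non-residue mod p, hence 173 remains inert in O_K.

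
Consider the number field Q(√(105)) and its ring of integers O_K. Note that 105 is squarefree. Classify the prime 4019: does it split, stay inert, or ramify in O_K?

Since 105 ≡ 1 mod 4, the ring of integers is ℤ[(1+√105)/2] with discriminant 105.
Since gcd(4019, 105) = 1 the prime 4019 does not ramify.
Euler's criterion: 105^2009 mod 4019 = 4018. Thus (105|4019) = -1.
Legendre symbol -1 ⇒ 4019 is inert.

p is inert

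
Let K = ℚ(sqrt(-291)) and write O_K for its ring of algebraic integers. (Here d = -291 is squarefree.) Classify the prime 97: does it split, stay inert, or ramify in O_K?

97 is ramified

d = -291 ≡ 1 (mod 4), so O_K = ℤ[(1+√-291)/2] and disc(K) = d = -291.
disc(K) = -291 = 97·(-3), so p = 97 is ramified.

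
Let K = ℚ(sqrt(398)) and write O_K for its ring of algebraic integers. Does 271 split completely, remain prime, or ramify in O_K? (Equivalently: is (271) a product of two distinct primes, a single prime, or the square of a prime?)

Since 398 ≢ 1 mod 4, the ring of integers is ℤ[√398] with discriminant 4·398 = 1592.
disc(K) = 1592 is not divisible by 271; 271 is unramified.
Compute (398/271) via Euler: 127^((271-1)/2) mod 271 = 270, so (398/271) = -1.
(398/271) = -1, so 271 is inert.

271 remains inert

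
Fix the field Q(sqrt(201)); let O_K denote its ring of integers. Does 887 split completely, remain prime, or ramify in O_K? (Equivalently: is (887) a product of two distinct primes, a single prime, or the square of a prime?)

887 remains inert

201 mod 4 = 1, hence disc K = 201 and O_K = ℤ[(1+√201)/2].
disc(K) = 201 is not divisible by 887; 887 is unramified.
Euler's criterion: 201^443 mod 887 = 886. Thus (201|887) = -1.
(201/887) = -1, so 887 is inert.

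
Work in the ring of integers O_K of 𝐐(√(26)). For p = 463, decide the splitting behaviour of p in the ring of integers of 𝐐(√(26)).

Since 26 ≢ 1 mod 4, the ring of integers is ℤ[√26] with discriminant 4·26 = 104.
463 ∤ 104, so 463 is unramified.
(26/463) = 26^231 mod 463 = 462, giving Legendre symbol -1.
d is a non-residue mod p, hence 463 remains inert in O_K.

p is inert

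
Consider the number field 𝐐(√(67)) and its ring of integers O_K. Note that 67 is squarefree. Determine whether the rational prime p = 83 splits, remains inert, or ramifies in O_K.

d = 67 ≡ 3 (mod 4), so O_K = ℤ[√67] and disc(K) = 4d = 268.
83 ∤ 268, so 83 is unramified.
Legendre symbol by Euler's criterion: (67/83) ≡ 67^41 ≡ 82 (mod 83), i.e. (67/83) = -1.
d is a non-residue mod p, hence 83 remains inert in O_K.

remains prime (inert)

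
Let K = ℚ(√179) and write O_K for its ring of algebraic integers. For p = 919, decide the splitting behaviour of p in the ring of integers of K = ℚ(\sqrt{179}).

d = 179 ≡ 3 (mod 4), so O_K = ℤ[√179] and disc(K) = 4d = 716.
919 ∤ 716, so 919 is unramified.
Compute (179/919) via Euler: 179^((919-1)/2) mod 919 = 1, so (179/919) = 1.
(179/919) = 1, so 919 splits.

split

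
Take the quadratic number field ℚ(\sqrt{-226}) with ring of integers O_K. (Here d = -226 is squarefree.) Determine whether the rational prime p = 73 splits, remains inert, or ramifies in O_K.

p is inert

d = -226 ≡ 2 (mod 4), so O_K = ℤ[√-226] and disc(K) = 4d = -904.
73 ∤ -904, so 73 is unramified.
Legendre symbol by Euler's criterion: (-226/73) ≡ (-226)^36 ≡ 72 (mod 73), i.e. (-226/73) = -1.
d is a non-residue mod p, hence 73 remains inert in O_K.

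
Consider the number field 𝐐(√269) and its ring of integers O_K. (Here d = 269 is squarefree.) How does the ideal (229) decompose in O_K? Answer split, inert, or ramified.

Since 269 ≡ 1 mod 4, the ring of integers is ℤ[(1+√269)/2] with discriminant 269.
disc(K) = 269 is not divisible by 229; 229 is unramified.
Compute (269/229) via Euler: 40^((229-1)/2) mod 229 = 228, so (269/229) = -1.
(269/229) = -1, so 229 is inert.

remains prime (inert)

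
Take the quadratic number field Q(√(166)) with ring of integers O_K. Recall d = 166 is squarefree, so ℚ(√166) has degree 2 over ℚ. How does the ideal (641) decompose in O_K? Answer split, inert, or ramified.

166 mod 4 = 2, hence disc K = 4·166 = 664 and O_K = ℤ[√166].
disc(K) = 664 is not divisible by 641; 641 is unramified.
(166/641) = 166^320 mod 641 = 640, giving Legendre symbol -1.
(166/641) = -1, so 641 is inert.

remains prime (inert)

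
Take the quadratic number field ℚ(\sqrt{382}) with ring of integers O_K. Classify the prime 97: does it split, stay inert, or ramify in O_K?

d = 382 ≡ 2 (mod 4), so O_K = ℤ[√382] and disc(K) = 4d = 1528.
disc(K) = 1528 is not divisible by 97; 97 is unramified.
Legendre symbol by Euler's criterion: (382/97) ≡ 382^48 ≡ 1 (mod 97), i.e. (382/97) = 1.
d is a quadratic residue mod p, hence 97 splits in O_K.

splits completely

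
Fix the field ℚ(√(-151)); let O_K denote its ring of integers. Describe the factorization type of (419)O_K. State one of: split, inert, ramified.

inert

d = -151 ≡ 1 (mod 4), so O_K = ℤ[(1+√-151)/2] and disc(K) = d = -151.
disc(K) = -151 is not divisible by 419; 419 is unramified.
(-151/419) = 268^209 mod 419 = 418, giving Legendre symbol -1.
d is a non-residue mod p, hence 419 remains inert in O_K.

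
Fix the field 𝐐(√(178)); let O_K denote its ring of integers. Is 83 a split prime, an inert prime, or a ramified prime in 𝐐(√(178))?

d = 178 ≡ 2 (mod 4), so O_K = ℤ[√178] and disc(K) = 4d = 712.
83 ∤ 712, so 83 is unramified.
Legendre symbol by Euler's criterion: (178/83) ≡ 178^41 ≡ 1 (mod 83), i.e. (178/83) = 1.
d is a quadratic residue mod p, hence 83 splits in O_K.

split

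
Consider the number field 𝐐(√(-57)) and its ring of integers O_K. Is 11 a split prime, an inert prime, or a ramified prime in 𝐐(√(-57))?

-57 mod 4 = 3, hence disc K = 4·(-57) = -228 and O_K = ℤ[√-57].
Since gcd(11, -228) = 1 the prime 11 does not ramify.
(-57/11) = 9^5 mod 11 = 1, giving Legendre symbol 1.
d is a quadratic residue mod p, hence 11 splits in O_K.

split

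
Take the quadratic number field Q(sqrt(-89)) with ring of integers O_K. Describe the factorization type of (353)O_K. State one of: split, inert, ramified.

-89 mod 4 = 3, hence disc K = 4·(-89) = -356 and O_K = ℤ[√-89].
disc(K) = -356 is not divisible by 353; 353 is unramified.
(-89/353) = 264^176 mod 353 = 352, giving Legendre symbol -1.
d is a non-residue mod p, hence 353 remains inert in O_K.

p is inert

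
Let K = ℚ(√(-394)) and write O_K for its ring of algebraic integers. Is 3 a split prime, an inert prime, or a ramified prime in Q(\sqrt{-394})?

-394 mod 4 = 2, hence disc K = 4·(-394) = -1576 and O_K = ℤ[√-394].
Since gcd(3, -1576) = 1 the prime 3 does not ramify.
Euler's criterion: (-394)^1 mod 3 = 2. Thus (-394|3) = -1.
Legendre symbol -1 ⇒ 3 is inert.

remains prime (inert)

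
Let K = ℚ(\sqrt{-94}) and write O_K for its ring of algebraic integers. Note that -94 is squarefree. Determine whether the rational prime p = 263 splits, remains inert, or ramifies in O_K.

splits completely

Since -94 ≢ 1 mod 4, the ring of integers is ℤ[√-94] with discriminant 4·(-94) = -376.
disc(K) = -376 is not divisible by 263; 263 is unramified.
Compute (-94/263) via Euler: 169^((263-1)/2) mod 263 = 1, so (-94/263) = 1.
Legendre symbol 1 ⇒ 263 is split.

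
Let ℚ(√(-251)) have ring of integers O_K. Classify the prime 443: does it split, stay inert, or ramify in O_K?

p splits

d = -251 ≡ 1 (mod 4), so O_K = ℤ[(1+√-251)/2] and disc(K) = d = -251.
443 ∤ -251, so 443 is unramified.
Compute (-251/443) via Euler: 192^((443-1)/2) mod 443 = 1, so (-251/443) = 1.
d is a quadratic residue mod p, hence 443 splits in O_K.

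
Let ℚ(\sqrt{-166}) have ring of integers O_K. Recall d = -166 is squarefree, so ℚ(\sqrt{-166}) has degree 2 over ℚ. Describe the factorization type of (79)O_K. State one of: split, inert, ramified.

inert

d = -166 ≡ 2 (mod 4), so O_K = ℤ[√-166] and disc(K) = 4d = -664.
disc(K) = -664 is not divisible by 79; 79 is unramified.
Euler's criterion: (-166)^39 mod 79 = 78. Thus (-166|79) = -1.
(-166/79) = -1, so 79 is inert.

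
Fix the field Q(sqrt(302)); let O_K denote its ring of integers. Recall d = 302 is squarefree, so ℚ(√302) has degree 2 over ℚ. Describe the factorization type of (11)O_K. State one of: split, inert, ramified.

split — (11) = 𝔭₁𝔭₂ with 𝔭₁ ≠ 𝔭₂

d = 302 ≡ 2 (mod 4), so O_K = ℤ[√302] and disc(K) = 4d = 1208.
11 ∤ 1208, so 11 is unramified.
(302/11) = 5^5 mod 11 = 1, giving Legendre symbol 1.
(302/11) = 1, so 11 splits.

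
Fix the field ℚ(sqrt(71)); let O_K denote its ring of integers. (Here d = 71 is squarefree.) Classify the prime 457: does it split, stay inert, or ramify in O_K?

457 remains inert

71 mod 4 = 3, hence disc K = 4·71 = 284 and O_K = ℤ[√71].
disc(K) = 284 is not divisible by 457; 457 is unramified.
Compute (71/457) via Euler: 71^((457-1)/2) mod 457 = 456, so (71/457) = -1.
d is a non-residue mod p, hence 457 remains inert in O_K.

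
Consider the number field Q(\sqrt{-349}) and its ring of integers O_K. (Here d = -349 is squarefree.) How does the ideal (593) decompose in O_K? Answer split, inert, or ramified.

d = -349 ≡ 3 (mod 4), so O_K = ℤ[√-349] and disc(K) = 4d = -1396.
disc(K) = -1396 is not divisible by 593; 593 is unramified.
Compute (-349/593) via Euler: 244^((593-1)/2) mod 593 = 592, so (-349/593) = -1.
(-349/593) = -1, so 593 is inert.

inert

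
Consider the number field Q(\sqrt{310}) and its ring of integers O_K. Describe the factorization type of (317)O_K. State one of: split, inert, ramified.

Since 310 ≢ 1 mod 4, the ring of integers is ℤ[√310] with discriminant 4·310 = 1240.
317 ∤ 1240, so 317 is unramified.
Euler's criterion: 310^158 mod 317 = 1. Thus (310|317) = 1.
(310/317) = 1, so 317 splits.

splits completely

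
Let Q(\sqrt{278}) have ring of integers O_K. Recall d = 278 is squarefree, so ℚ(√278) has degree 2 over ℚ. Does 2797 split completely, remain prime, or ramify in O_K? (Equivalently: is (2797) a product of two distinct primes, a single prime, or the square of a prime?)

2797 splits in O_K

Since 278 ≢ 1 mod 4, the ring of integers is ℤ[√278] with discriminant 4·278 = 1112.
Since gcd(2797, 1112) = 1 the prime 2797 does not ramify.
Euler's criterion: 278^1398 mod 2797 = 1. Thus (278|2797) = 1.
d is a quadratic residue mod p, hence 2797 splits in O_K.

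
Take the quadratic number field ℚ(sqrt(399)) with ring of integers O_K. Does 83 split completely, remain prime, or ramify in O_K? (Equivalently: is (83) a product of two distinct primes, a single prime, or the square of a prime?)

inert

Since 399 ≢ 1 mod 4, the ring of integers is ℤ[√399] with discriminant 4·399 = 1596.
83 ∤ 1596, so 83 is unramified.
Euler's criterion: 399^41 mod 83 = 82. Thus (399|83) = -1.
Legendre symbol -1 ⇒ 83 is inert.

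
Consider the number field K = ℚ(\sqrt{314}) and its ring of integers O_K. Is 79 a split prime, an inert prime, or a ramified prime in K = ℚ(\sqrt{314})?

d = 314 ≡ 2 (mod 4), so O_K = ℤ[√314] and disc(K) = 4d = 1256.
79 ∤ 1256, so 79 is unramified.
Legendre symbol by Euler's criterion: (314/79) ≡ 314^39 ≡ 78 (mod 79), i.e. (314/79) = -1.
d is a non-residue mod p, hence 79 remains inert in O_K.

79 remains inert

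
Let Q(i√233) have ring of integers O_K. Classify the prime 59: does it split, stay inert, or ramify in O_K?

split — (59) = 𝔭₁𝔭₂ with 𝔭₁ ≠ 𝔭₂

Since -233 ≢ 1 mod 4, the ring of integers is ℤ[√-233] with discriminant 4·(-233) = -932.
Since gcd(59, -932) = 1 the prime 59 does not ramify.
Euler's criterion: (-233)^29 mod 59 = 1. Thus (-233|59) = 1.
(-233/59) = 1, so 59 splits.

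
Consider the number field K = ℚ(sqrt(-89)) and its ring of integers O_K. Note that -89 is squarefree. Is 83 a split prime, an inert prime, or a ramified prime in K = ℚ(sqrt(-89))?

split — (83) = 𝔭₁𝔭₂ with 𝔭₁ ≠ 𝔭₂

Since -89 ≢ 1 mod 4, the ring of integers is ℤ[√-89] with discriminant 4·(-89) = -356.
83 ∤ -356, so 83 is unramified.
(-89/83) = 77^41 mod 83 = 1, giving Legendre symbol 1.
Legendre symbol 1 ⇒ 83 is split.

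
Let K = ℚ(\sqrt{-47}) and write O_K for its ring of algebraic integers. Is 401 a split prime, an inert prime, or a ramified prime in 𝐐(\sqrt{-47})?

Since -47 ≡ 1 mod 4, the ring of integers is ℤ[(1+√-47)/2] with discriminant -47.
Since gcd(401, -47) = 1 the prime 401 does not ramify.
(-47/401) = 354^200 mod 401 = 1, giving Legendre symbol 1.
d is a quadratic residue mod p, hence 401 splits in O_K.

p splits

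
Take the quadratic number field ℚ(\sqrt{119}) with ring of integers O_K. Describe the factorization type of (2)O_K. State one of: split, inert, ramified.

Since 119 ≢ 1 mod 4, the ring of integers is ℤ[√119] with discriminant 4·119 = 476.
Ramification test: 2 | 476. The prime 2 ramifies in K.

ramified — (2) = 𝔭²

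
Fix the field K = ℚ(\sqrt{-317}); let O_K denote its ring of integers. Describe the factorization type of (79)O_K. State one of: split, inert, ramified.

remains prime (inert)

d = -317 ≡ 3 (mod 4), so O_K = ℤ[√-317] and disc(K) = 4d = -1268.
disc(K) = -1268 is not divisible by 79; 79 is unramified.
Euler's criterion: (-317)^39 mod 79 = 78. Thus (-317|79) = -1.
d is a non-residue mod p, hence 79 remains inert in O_K.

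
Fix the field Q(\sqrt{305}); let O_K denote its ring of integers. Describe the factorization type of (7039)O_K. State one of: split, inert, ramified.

Since 305 ≡ 1 mod 4, the ring of integers is ℤ[(1+√305)/2] with discriminant 305.
7039 ∤ 305, so 7039 is unramified.
Compute (305/7039) via Euler: 305^((7039-1)/2) mod 7039 = 7038, so (305/7039) = -1.
d is a non-residue mod p, hence 7039 remains inert in O_K.

inert — (7039) stays prime in O_K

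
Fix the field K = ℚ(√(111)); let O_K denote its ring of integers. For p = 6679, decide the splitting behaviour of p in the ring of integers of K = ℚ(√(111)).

d = 111 ≡ 3 (mod 4), so O_K = ℤ[√111] and disc(K) = 4d = 444.
Since gcd(6679, 444) = 1 the prime 6679 does not ramify.
Compute (111/6679) via Euler: 111^((6679-1)/2) mod 6679 = 1, so (111/6679) = 1.
d is a quadratic residue mod p, hence 6679 splits in O_K.

p splits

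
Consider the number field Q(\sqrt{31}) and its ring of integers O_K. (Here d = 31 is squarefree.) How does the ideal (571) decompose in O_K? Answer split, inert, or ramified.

31 mod 4 = 3, hence disc K = 4·31 = 124 and O_K = ℤ[√31].
disc(K) = 124 is not divisible by 571; 571 is unramified.
(31/571) = 31^285 mod 571 = 1, giving Legendre symbol 1.
Legendre symbol 1 ⇒ 571 is split.

split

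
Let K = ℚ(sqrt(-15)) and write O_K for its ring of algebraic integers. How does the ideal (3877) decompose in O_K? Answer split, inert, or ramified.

inert

-15 mod 4 = 1, hence disc K = -15 and O_K = ℤ[(1+√-15)/2].
3877 ∤ -15, so 3877 is unramified.
Euler's criterion: (-15)^1938 mod 3877 = 3876. Thus (-15|3877) = -1.
(-15/3877) = -1, so 3877 is inert.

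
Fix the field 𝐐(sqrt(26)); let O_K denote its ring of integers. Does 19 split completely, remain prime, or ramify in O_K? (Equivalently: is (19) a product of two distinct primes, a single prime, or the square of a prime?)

d = 26 ≡ 2 (mod 4), so O_K = ℤ[√26] and disc(K) = 4d = 104.
disc(K) = 104 is not divisible by 19; 19 is unramified.
Euler's criterion: 26^9 mod 19 = 1. Thus (26|19) = 1.
d is a quadratic residue mod p, hence 19 splits in O_K.

splits completely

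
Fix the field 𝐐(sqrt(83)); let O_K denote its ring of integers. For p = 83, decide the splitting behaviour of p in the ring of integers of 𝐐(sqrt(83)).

d = 83 ≡ 3 (mod 4), so O_K = ℤ[√83] and disc(K) = 4d = 332.
Ramification test: 83 | 332. The prime 83 ramifies in K.

ramified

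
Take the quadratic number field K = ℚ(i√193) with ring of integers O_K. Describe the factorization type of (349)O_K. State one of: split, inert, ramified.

Since -193 ≢ 1 mod 4, the ring of integers is ℤ[√-193] with discriminant 4·(-193) = -772.
Since gcd(349, -772) = 1 the prime 349 does not ramify.
(-193/349) = 156^174 mod 349 = 348, giving Legendre symbol -1.
Legendre symbol -1 ⇒ 349 is inert.

349 remains inert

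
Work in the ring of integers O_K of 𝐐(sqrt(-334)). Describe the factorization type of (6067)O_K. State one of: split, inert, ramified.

split — (6067) = 𝔭₁𝔭₂ with 𝔭₁ ≠ 𝔭₂

d = -334 ≡ 2 (mod 4), so O_K = ℤ[√-334] and disc(K) = 4d = -1336.
disc(K) = -1336 is not divisible by 6067; 6067 is unramified.
Euler's criterion: (-334)^3033 mod 6067 = 1. Thus (-334|6067) = 1.
d is a quadratic residue mod p, hence 6067 splits in O_K.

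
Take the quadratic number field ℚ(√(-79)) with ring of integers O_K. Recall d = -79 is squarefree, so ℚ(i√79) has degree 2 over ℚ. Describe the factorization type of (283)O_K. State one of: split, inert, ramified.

Since -79 ≡ 1 mod 4, the ring of integers is ℤ[(1+√-79)/2] with discriminant -79.
disc(K) = -79 is not divisible by 283; 283 is unramified.
(-79/283) = 204^141 mod 283 = 1, giving Legendre symbol 1.
Legendre symbol 1 ⇒ 283 is split.

splits completely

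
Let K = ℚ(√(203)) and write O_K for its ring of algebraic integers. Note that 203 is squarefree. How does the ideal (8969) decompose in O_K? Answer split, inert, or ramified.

d = 203 ≡ 3 (mod 4), so O_K = ℤ[√203] and disc(K) = 4d = 812.
Since gcd(8969, 812) = 1 the prime 8969 does not ramify.
(203/8969) = 203^4484 mod 8969 = 8968, giving Legendre symbol -1.
d is a non-residue mod p, hence 8969 remains inert in O_K.

inert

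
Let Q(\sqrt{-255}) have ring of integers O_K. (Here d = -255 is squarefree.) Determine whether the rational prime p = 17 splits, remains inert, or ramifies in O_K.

Since -255 ≡ 1 mod 4, the ring of integers is ℤ[(1+√-255)/2] with discriminant -255.
17 divides disc(K) = -255, so 17 ramifies.

p ramifies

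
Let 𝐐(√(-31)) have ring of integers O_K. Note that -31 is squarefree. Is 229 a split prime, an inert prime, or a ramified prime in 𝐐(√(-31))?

Since -31 ≡ 1 mod 4, the ring of integers is ℤ[(1+√-31)/2] with discriminant -31.
disc(K) = -31 is not divisible by 229; 229 is unramified.
(-31/229) = 198^114 mod 229 = 228, giving Legendre symbol -1.
Legendre symbol -1 ⇒ 229 is inert.

229 remains inert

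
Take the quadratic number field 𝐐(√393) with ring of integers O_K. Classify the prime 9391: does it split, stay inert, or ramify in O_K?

9391 remains inert

Since 393 ≡ 1 mod 4, the ring of integers is ℤ[(1+√393)/2] with discriminant 393.
Since gcd(9391, 393) = 1 the prime 9391 does not ramify.
Compute (393/9391) via Euler: 393^((9391-1)/2) mod 9391 = 9390, so (393/9391) = -1.
(393/9391) = -1, so 9391 is inert.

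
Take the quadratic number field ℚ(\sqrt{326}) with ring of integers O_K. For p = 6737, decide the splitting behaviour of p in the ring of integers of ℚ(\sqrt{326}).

split

326 mod 4 = 2, hence disc K = 4·326 = 1304 and O_K = ℤ[√326].
disc(K) = 1304 is not divisible by 6737; 6737 is unramified.
Legendre symbol by Euler's criterion: (326/6737) ≡ 326^3368 ≡ 1 (mod 6737), i.e. (326/6737) = 1.
Legendre symbol 1 ⇒ 6737 is split.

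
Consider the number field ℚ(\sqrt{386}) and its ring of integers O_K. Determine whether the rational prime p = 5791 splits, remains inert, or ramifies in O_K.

split

Since 386 ≢ 1 mod 4, the ring of integers is ℤ[√386] with discriminant 4·386 = 1544.
5791 ∤ 1544, so 5791 is unramified.
Euler's criterion: 386^2895 mod 5791 = 1. Thus (386|5791) = 1.
d is a quadratic residue mod p, hence 5791 splits in O_K.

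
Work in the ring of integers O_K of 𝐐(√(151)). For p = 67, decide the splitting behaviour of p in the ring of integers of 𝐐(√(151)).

splits completely

151 mod 4 = 3, hence disc K = 4·151 = 604 and O_K = ℤ[√151].
67 ∤ 604, so 67 is unramified.
Euler's criterion: 151^33 mod 67 = 1. Thus (151|67) = 1.
Legendre symbol 1 ⇒ 67 is split.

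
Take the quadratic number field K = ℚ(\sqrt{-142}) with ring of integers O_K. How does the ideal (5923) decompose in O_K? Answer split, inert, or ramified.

d = -142 ≡ 2 (mod 4), so O_K = ℤ[√-142] and disc(K) = 4d = -568.
disc(K) = -568 is not divisible by 5923; 5923 is unramified.
(-142/5923) = 5781^2961 mod 5923 = 5922, giving Legendre symbol -1.
Legendre symbol -1 ⇒ 5923 is inert.

5923 remains inert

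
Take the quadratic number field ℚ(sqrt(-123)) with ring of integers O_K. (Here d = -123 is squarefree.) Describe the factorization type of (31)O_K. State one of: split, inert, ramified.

split

d = -123 ≡ 1 (mod 4), so O_K = ℤ[(1+√-123)/2] and disc(K) = d = -123.
Since gcd(31, -123) = 1 the prime 31 does not ramify.
(-123/31) = 1^15 mod 31 = 1, giving Legendre symbol 1.
Legendre symbol 1 ⇒ 31 is split.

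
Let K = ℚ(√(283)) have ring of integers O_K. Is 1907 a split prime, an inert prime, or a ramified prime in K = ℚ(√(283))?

p splits

283 mod 4 = 3, hence disc K = 4·283 = 1132 and O_K = ℤ[√283].
disc(K) = 1132 is not divisible by 1907; 1907 is unramified.
Legendre symbol by Euler's criterion: (283/1907) ≡ 283^953 ≡ 1 (mod 1907), i.e. (283/1907) = 1.
d is a quadratic residue mod p, hence 1907 splits in O_K.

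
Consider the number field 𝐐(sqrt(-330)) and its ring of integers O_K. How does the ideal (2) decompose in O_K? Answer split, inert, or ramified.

d = -330 ≡ 2 (mod 4), so O_K = ℤ[√-330] and disc(K) = 4d = -1320.
2 divides disc(K) = -1320, so 2 ramifies.

ramifies in O_K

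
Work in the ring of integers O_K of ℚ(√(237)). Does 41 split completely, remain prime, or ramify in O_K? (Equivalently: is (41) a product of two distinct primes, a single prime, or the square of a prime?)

237 mod 4 = 1, hence disc K = 237 and O_K = ℤ[(1+√237)/2].
41 ∤ 237, so 41 is unramified.
(237/41) = 32^20 mod 41 = 1, giving Legendre symbol 1.
d is a quadratic residue mod p, hence 41 splits in O_K.

splits completely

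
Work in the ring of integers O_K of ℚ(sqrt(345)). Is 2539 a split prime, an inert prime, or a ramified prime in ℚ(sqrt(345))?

p splits

Since 345 ≡ 1 mod 4, the ring of integers is ℤ[(1+√345)/2] with discriminant 345.
Since gcd(2539, 345) = 1 the prime 2539 does not ramify.
Legendre symbol by Euler's criterion: (345/2539) ≡ 345^1269 ≡ 1 (mod 2539), i.e. (345/2539) = 1.
Legendre symbol 1 ⇒ 2539 is split.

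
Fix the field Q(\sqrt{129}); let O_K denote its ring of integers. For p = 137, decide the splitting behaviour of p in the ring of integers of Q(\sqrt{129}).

129 mod 4 = 1, hence disc K = 129 and O_K = ℤ[(1+√129)/2].
137 ∤ 129, so 137 is unramified.
Legendre symbol by Euler's criterion: (129/137) ≡ 129^68 ≡ 1 (mod 137), i.e. (129/137) = 1.
(129/137) = 1, so 137 splits.

split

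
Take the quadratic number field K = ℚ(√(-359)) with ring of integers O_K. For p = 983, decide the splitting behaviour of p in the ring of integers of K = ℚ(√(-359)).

983 remains inert

-359 mod 4 = 1, hence disc K = -359 and O_K = ℤ[(1+√-359)/2].
983 ∤ -359, so 983 is unramified.
Compute (-359/983) via Euler: 624^((983-1)/2) mod 983 = 982, so (-359/983) = -1.
Legendre symbol -1 ⇒ 983 is inert.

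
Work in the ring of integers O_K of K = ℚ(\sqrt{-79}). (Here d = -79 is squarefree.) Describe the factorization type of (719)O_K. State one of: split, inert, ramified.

719 splits in O_K

-79 mod 4 = 1, hence disc K = -79 and O_K = ℤ[(1+√-79)/2].
Since gcd(719, -79) = 1 the prime 719 does not ramify.
Legendre symbol by Euler's criterion: (-79/719) ≡ (-79)^359 ≡ 1 (mod 719), i.e. (-79/719) = 1.
Legendre symbol 1 ⇒ 719 is split.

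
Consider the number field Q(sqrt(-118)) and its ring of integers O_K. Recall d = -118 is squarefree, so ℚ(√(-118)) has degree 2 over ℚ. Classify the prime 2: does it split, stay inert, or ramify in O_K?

Since -118 ≢ 1 mod 4, the ring of integers is ℤ[√-118] with discriminant 4·(-118) = -472.
disc(K) = -472 = 2·(-236), so p = 2 is ramified.

2 is ramified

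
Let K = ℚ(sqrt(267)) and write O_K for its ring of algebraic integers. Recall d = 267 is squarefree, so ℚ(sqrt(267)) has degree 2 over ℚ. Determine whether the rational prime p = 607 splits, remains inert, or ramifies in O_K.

Since 267 ≢ 1 mod 4, the ring of integers is ℤ[√267] with discriminant 4·267 = 1068.
607 ∤ 1068, so 607 is unramified.
Compute (267/607) via Euler: 267^((607-1)/2) mod 607 = 606, so (267/607) = -1.
(267/607) = -1, so 607 is inert.

607 remains inert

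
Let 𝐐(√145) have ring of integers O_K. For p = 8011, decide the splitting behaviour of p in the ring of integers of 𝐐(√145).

d = 145 ≡ 1 (mod 4), so O_K = ℤ[(1+√145)/2] and disc(K) = d = 145.
8011 ∤ 145, so 8011 is unramified.
Legendre symbol by Euler's criterion: (145/8011) ≡ 145^4005 ≡ 1 (mod 8011), i.e. (145/8011) = 1.
(145/8011) = 1, so 8011 splits.

split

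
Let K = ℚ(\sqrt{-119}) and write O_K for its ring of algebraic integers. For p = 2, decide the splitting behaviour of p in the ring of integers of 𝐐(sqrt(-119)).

splits completely

d = -119 ≡ 1 (mod 4), so O_K = ℤ[(1+√-119)/2] and disc(K) = d = -119.
Since gcd(2, -119) = 1 the prime 2 does not ramify.
d ≡ 1 (mod 8); the supplementary law gives 2 split.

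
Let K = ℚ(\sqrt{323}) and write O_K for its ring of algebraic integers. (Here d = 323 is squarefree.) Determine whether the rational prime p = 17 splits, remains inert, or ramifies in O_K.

323 mod 4 = 3, hence disc K = 4·323 = 1292 and O_K = ℤ[√323].
17 divides disc(K) = 1292, so 17 ramifies.

p ramifies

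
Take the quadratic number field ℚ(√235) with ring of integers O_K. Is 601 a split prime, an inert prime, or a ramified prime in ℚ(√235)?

Since 235 ≢ 1 mod 4, the ring of integers is ℤ[√235] with discriminant 4·235 = 940.
601 ∤ 940, so 601 is unramified.
Euler's criterion: 235^300 mod 601 = 1. Thus (235|601) = 1.
(235/601) = 1, so 601 splits.

split — (601) = 𝔭₁𝔭₂ with 𝔭₁ ≠ 𝔭₂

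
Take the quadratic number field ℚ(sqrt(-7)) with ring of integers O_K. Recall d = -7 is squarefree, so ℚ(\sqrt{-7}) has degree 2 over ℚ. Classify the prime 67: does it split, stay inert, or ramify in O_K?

splits completely

-7 mod 4 = 1, hence disc K = -7 and O_K = ℤ[(1+√-7)/2].
disc(K) = -7 is not divisible by 67; 67 is unramified.
Euler's criterion: (-7)^33 mod 67 = 1. Thus (-7|67) = 1.
d is a quadratic residue mod p, hence 67 splits in O_K.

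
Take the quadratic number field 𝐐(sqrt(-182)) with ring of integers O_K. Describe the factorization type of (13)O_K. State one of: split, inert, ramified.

-182 mod 4 = 2, hence disc K = 4·(-182) = -728 and O_K = ℤ[√-182].
Ramification test: 13 | -728. The prime 13 ramifies in K.

13 is ramified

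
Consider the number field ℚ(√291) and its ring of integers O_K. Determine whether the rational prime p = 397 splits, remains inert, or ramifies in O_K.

397 splits in O_K

291 mod 4 = 3, hence disc K = 4·291 = 1164 and O_K = ℤ[√291].
disc(K) = 1164 is not divisible by 397; 397 is unramified.
Compute (291/397) via Euler: 291^((397-1)/2) mod 397 = 1, so (291/397) = 1.
d is a quadratic residue mod p, hence 397 splits in O_K.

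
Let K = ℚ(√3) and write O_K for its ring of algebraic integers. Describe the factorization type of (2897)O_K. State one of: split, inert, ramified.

Since 3 ≢ 1 mod 4, the ring of integers is ℤ[√3] with discriminant 4·3 = 12.
Since gcd(2897, 12) = 1 the prime 2897 does not ramify.
Compute (3/2897) via Euler: 3^((2897-1)/2) mod 2897 = 2896, so (3/2897) = -1.
(3/2897) = -1, so 2897 is inert.

inert — (2897) stays prime in O_K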